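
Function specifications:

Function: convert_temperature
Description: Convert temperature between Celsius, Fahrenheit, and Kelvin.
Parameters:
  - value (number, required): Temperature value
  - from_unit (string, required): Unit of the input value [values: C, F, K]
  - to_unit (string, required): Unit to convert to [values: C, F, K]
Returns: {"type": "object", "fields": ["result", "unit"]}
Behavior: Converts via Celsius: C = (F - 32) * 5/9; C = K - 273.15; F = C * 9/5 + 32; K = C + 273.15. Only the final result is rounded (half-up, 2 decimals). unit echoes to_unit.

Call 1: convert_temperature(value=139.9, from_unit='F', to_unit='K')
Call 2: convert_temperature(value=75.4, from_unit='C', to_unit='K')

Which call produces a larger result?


Call 1:
  To C: (139.9 - 32) * 5/9 = 59.944444
  To K: 59.944444 + 273.15 = 333.094444
  Round to 2 decimals: 333.09
  -> 333.09 K
Call 2:
  Input already in C: 75.4
  To K: 75.4 + 273.15 = 348.55
  Round to 2 decimals: 348.55
  -> 348.55 K
Call 2 (348.55 K)


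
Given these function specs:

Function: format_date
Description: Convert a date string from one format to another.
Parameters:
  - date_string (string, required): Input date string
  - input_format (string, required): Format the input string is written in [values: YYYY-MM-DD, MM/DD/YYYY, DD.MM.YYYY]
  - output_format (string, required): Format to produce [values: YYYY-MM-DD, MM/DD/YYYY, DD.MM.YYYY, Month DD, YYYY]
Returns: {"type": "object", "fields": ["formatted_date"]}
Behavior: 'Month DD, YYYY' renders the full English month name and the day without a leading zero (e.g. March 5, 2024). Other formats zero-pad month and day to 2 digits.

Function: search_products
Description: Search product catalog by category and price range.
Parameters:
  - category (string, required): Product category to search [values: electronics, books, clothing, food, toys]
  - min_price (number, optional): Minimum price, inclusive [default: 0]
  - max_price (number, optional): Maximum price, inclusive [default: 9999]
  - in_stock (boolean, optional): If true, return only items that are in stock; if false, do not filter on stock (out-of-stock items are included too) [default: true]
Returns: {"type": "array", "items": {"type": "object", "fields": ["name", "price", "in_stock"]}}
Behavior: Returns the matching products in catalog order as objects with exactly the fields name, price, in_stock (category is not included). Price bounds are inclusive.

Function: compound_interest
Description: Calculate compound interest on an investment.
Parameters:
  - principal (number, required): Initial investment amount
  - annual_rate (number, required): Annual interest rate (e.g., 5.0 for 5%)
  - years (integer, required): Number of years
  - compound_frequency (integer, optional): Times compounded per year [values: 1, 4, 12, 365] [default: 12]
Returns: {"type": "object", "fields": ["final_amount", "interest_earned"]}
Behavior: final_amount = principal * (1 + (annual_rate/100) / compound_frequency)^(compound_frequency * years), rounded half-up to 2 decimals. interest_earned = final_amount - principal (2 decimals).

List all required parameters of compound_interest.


Parameters of compound_interest and their required/optional flag:
  principal: required
  annual_rate: required
  years: required
  compound_frequency: optional
annual_rate, principal, years


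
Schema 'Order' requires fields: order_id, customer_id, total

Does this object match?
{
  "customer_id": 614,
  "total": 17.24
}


Checking required fields...
Missing: order_id
Invalid - missing required field 'order_id'


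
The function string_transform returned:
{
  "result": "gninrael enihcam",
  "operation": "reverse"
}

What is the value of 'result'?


gninrael enihcam


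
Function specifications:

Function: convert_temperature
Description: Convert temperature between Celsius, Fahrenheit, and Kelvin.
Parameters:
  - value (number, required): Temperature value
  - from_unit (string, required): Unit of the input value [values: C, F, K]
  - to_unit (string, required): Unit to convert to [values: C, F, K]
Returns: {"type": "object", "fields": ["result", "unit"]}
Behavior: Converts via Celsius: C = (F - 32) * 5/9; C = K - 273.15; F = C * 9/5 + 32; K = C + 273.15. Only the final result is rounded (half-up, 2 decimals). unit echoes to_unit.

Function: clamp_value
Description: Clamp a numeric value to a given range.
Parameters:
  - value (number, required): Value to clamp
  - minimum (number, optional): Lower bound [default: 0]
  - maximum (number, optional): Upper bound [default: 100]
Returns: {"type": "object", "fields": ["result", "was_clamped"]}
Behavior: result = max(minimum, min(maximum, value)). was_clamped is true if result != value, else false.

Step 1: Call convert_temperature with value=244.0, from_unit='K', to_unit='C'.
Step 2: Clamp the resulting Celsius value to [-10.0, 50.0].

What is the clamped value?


Step 1: convert_temperature(value=244.0, from_unit=K, to_unit=C)
  To C: 244 - 273.15 = -29.15
  Target is C: -29.15
  Round to 2 decimals: -29.15
  -> result = -29.15 C
Step 2: clamp_value(value=-29.15, minimum=-10.0, maximum=50.0)
  result = max(-10.0, min(50.0, -29.15)) = max(-10.0, -29.15) = -10.0
  was_clamped = (-10.0 != -29.15) = true
  -> result = -10.0
-10.0


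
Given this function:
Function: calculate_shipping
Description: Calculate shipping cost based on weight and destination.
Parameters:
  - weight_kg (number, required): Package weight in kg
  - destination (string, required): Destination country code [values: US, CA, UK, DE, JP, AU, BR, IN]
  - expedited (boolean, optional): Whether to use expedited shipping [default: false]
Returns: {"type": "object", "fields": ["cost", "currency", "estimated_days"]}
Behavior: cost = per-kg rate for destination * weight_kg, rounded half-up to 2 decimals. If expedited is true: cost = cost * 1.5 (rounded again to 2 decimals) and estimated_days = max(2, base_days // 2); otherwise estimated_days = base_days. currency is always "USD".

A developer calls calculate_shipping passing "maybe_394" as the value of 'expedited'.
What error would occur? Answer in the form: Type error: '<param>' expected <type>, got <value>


Spec: 'expedited' is declared as boolean; "maybe_394" is a string.
Type error: 'expedited' expected boolean, got "maybe_394"


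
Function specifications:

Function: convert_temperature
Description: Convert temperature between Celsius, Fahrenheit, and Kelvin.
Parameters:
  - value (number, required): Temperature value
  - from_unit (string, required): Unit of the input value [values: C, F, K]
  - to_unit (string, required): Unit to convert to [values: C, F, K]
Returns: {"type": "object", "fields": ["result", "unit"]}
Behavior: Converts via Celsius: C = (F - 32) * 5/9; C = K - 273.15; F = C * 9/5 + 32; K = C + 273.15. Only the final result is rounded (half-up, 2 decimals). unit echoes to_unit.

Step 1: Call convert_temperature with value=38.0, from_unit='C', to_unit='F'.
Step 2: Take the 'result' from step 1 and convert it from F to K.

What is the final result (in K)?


Step 1: convert_temperature(value=38.0, from_unit=C, to_unit=F)
  Input already in C: 38
  To F: 38 * 9/5 + 32 = 100.4
  Round to 2 decimals: 100.4
  -> result = 100.4 F
Step 2: convert_temperature(value=100.4, from_unit=F, to_unit=K)
  To C: (100.4 - 32) * 5/9 = 38
  To K: 38 + 273.15 = 311.15
  Round to 2 decimals: 311.15
  -> result = 311.15 K
311.15 K


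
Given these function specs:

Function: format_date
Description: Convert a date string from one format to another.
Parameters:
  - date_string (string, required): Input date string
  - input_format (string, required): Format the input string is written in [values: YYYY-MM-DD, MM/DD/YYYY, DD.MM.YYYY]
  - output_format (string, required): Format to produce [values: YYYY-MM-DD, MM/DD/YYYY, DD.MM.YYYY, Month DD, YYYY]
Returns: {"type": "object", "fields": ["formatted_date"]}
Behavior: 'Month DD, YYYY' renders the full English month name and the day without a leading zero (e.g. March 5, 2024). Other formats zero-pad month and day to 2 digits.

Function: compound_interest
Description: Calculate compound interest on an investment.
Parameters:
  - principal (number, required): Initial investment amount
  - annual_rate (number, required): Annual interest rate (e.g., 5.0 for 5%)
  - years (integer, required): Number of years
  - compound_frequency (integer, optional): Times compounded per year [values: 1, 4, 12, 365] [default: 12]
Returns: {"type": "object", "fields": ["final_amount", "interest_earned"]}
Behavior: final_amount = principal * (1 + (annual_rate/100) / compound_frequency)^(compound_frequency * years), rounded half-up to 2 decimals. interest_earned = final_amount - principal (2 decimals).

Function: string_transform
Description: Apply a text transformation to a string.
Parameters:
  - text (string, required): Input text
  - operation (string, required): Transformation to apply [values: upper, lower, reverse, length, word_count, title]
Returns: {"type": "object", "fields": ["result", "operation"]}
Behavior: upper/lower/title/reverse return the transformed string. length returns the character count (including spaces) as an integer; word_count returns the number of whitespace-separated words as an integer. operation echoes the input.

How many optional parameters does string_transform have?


Parameters of string_transform: text (required), operation (required)
Optional count:
0


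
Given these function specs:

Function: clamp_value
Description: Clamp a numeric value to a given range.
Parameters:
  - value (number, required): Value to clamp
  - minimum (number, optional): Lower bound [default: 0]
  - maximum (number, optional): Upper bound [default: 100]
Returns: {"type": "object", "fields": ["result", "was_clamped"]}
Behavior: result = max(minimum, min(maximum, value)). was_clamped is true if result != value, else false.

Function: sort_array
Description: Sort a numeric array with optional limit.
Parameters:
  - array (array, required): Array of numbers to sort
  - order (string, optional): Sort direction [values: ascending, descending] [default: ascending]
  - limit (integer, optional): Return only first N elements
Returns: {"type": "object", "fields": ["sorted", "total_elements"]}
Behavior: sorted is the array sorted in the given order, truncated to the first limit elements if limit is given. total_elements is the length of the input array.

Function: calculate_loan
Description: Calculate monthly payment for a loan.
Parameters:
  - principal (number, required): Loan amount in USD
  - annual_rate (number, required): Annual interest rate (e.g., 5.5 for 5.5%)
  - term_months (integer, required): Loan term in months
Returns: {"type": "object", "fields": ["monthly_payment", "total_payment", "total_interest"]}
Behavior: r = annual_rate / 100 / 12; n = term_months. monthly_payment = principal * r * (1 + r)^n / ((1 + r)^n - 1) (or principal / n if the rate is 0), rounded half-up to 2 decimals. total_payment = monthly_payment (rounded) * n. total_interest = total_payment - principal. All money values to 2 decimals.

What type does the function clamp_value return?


The clamp_value spec declares Returns: {"type": "object", "fields": ["result", "was_clamped"]}
Type:
object


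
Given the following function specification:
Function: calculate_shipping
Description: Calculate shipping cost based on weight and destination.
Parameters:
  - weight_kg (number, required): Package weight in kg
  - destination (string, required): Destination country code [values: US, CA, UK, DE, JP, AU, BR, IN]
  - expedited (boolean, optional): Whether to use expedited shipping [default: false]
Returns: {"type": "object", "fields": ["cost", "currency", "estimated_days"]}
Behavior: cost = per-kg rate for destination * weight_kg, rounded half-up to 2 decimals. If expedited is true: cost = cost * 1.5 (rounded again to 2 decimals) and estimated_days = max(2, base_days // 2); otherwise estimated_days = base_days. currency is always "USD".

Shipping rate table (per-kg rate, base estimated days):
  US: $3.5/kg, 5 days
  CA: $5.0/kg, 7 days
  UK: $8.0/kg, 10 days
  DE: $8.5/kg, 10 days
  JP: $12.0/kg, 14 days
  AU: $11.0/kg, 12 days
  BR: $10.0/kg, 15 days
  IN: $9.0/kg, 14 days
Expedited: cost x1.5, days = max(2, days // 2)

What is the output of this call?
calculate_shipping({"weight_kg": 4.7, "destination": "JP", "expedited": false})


Rate for JP: $12.0/kg, base 14 days
cost = 12.0 * 4.7 = 56.4 -> 56.40
expedited not set/false: estimated_days = 14
Output:
{"cost": 56.4, "currency": "USD", "estimated_days": 14}


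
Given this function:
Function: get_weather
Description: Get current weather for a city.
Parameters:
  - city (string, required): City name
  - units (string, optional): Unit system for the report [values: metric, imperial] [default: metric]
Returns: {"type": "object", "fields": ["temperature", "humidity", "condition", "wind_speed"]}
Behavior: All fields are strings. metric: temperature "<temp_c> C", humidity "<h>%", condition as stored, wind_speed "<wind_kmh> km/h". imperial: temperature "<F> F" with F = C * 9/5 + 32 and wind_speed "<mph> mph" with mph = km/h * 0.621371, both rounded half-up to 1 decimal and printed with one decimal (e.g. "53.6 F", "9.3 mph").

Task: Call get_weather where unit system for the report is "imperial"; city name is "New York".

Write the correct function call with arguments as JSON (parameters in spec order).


Mapping each described value to its parameter name:
  'Unit system for the report' -> units = "imperial"
  'City name' -> city = "New York"
get_weather({"city": "New York", "units": "imperial"})


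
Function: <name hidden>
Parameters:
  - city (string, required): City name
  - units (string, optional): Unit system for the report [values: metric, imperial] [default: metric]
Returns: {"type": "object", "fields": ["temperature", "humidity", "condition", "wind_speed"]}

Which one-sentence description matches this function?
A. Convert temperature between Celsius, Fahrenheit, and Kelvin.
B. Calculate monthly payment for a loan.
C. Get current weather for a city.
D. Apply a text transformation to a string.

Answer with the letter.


Parameters city, units and return ["temperature", "humidity", "condition", "wind_speed"] fit: Get current weather for a city.
C


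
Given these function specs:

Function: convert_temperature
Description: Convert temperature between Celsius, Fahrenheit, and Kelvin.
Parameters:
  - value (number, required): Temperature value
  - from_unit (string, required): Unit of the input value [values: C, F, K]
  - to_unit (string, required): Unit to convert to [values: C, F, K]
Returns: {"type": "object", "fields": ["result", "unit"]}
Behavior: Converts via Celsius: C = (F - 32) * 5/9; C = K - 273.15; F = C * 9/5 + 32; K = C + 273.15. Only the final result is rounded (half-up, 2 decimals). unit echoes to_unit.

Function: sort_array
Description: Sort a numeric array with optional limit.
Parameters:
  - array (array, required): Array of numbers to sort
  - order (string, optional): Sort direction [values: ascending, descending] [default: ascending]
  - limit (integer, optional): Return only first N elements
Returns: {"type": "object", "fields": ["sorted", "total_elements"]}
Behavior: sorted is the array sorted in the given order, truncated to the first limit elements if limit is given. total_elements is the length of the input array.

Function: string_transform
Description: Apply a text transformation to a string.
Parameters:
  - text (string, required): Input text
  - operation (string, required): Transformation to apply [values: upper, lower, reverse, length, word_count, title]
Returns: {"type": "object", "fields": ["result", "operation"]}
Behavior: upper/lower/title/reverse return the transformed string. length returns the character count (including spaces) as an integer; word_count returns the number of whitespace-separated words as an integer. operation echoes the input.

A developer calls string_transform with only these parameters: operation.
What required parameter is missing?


Required parameters: text, operation
Provided: operation
Missing: text
text


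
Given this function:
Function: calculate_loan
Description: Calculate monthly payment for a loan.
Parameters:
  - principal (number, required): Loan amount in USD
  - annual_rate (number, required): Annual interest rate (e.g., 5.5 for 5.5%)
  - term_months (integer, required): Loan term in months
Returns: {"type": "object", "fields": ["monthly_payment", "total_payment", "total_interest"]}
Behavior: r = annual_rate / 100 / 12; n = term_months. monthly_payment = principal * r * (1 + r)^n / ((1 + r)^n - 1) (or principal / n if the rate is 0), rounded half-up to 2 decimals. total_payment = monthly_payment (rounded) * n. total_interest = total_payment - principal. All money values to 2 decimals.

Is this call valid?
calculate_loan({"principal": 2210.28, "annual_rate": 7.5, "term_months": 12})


Checking all required parameters present and types match... All valid.
Valid


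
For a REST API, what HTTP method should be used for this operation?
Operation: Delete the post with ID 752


GET = read, POST = create, PUT = update/replace, DELETE = remove
This operation is a removal.
DELETE


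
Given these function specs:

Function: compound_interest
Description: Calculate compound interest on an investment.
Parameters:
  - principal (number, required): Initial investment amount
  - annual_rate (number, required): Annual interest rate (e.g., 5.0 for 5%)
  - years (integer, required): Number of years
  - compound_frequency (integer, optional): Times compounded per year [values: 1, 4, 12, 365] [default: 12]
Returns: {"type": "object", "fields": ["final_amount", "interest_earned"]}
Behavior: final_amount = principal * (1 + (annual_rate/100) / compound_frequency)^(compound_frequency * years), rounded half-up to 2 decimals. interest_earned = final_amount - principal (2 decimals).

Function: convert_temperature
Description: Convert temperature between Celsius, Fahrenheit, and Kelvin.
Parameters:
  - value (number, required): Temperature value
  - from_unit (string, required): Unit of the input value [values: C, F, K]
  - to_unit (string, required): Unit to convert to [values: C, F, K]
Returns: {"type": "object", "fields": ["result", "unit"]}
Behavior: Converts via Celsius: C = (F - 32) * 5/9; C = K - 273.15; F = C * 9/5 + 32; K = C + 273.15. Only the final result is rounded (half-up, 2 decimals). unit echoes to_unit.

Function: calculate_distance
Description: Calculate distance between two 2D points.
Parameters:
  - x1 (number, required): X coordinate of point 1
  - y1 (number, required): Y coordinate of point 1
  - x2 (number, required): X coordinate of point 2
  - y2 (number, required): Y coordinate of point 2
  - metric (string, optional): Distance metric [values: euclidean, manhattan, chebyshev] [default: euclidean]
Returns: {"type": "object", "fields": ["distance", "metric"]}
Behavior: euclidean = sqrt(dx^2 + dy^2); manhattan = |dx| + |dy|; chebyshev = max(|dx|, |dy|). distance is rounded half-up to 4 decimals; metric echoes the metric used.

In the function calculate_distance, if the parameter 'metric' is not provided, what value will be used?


The calculate_distance spec declares:
  - metric (string, optional): Distance metric [values: euclidean, manhattan, chebyshev] [default: euclidean]
Default:
euclidean


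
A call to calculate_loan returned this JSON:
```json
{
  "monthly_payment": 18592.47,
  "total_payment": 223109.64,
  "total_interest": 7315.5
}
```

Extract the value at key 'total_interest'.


7315.5


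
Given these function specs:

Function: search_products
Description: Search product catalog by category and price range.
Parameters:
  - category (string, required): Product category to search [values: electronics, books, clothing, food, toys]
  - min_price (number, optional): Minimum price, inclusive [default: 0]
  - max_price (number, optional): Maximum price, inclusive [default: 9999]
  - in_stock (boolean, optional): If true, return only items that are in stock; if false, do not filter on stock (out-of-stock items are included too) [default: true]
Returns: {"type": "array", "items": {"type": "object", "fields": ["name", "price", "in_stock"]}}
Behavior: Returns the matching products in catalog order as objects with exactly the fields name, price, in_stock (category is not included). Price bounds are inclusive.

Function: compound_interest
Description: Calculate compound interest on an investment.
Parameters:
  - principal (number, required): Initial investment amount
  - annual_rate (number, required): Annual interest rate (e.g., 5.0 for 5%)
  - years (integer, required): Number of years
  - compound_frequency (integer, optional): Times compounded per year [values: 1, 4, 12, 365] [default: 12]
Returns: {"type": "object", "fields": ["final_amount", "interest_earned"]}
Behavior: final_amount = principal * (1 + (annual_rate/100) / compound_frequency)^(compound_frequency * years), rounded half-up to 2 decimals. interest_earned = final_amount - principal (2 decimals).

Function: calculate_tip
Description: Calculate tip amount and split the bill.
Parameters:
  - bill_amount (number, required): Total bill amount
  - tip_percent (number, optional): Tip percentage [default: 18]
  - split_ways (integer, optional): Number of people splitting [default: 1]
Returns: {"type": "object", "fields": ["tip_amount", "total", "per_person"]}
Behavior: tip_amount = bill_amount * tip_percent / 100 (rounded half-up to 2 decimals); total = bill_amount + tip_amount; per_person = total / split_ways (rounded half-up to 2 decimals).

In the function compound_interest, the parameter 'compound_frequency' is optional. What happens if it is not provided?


The compound_interest spec declares:
  - compound_frequency (integer, optional): Times compounded per year [values: 1, 4, 12, 365] [default: 12]
It defaults to 12


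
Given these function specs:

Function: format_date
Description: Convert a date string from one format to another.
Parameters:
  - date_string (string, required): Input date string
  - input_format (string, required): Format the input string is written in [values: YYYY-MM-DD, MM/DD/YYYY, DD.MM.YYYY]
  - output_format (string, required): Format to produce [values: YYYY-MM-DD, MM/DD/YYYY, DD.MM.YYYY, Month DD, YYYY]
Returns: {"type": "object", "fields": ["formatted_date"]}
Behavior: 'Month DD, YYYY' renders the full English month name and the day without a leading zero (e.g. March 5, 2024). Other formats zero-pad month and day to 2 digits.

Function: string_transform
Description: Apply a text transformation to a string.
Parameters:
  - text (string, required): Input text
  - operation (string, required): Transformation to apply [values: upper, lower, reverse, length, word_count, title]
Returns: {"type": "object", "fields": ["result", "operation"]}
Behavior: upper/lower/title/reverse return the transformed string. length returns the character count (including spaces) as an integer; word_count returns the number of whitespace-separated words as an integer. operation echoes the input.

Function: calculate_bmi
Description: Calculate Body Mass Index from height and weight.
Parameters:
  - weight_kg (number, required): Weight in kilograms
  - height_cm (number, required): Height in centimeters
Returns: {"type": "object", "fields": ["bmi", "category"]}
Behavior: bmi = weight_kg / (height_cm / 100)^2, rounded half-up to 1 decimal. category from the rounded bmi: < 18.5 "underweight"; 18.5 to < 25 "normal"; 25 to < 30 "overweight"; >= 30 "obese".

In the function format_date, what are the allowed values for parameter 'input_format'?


The format_date spec declares:
  - input_format (string, required): Format the input string is written in [values: YYYY-MM-DD, MM/DD/YYYY, DD.MM.YYYY]
Allowed values:
YYYY-MM-DD, MM/DD/YYYY, DD.MM.YYYY


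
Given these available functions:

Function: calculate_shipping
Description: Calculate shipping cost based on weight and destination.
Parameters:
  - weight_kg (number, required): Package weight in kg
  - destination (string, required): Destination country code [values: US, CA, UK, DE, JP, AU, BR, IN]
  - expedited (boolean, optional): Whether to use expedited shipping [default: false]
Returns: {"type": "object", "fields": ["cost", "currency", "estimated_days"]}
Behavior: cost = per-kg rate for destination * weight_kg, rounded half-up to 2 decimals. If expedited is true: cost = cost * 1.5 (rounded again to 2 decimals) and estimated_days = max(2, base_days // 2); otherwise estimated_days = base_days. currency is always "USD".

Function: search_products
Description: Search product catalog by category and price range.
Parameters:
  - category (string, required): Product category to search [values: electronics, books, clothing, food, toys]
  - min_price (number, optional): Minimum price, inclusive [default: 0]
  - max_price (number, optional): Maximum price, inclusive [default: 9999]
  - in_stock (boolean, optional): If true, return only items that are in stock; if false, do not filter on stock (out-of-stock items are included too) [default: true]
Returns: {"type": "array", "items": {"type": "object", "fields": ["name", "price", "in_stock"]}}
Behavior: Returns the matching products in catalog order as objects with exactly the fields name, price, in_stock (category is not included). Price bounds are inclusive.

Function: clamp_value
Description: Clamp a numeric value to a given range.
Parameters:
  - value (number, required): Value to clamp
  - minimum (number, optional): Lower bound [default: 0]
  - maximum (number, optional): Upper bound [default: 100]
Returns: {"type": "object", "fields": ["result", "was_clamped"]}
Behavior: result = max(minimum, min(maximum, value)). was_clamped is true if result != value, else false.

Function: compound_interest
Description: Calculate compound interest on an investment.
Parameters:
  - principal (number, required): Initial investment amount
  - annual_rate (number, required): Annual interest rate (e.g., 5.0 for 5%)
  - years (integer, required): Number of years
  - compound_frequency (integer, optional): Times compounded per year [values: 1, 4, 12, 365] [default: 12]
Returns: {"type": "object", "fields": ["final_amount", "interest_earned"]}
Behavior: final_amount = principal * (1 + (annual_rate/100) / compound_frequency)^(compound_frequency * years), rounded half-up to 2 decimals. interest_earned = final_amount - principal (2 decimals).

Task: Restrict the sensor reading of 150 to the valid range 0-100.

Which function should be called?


The task needs a function whose description is: Clamp a numeric value to a given range.
clamp_value


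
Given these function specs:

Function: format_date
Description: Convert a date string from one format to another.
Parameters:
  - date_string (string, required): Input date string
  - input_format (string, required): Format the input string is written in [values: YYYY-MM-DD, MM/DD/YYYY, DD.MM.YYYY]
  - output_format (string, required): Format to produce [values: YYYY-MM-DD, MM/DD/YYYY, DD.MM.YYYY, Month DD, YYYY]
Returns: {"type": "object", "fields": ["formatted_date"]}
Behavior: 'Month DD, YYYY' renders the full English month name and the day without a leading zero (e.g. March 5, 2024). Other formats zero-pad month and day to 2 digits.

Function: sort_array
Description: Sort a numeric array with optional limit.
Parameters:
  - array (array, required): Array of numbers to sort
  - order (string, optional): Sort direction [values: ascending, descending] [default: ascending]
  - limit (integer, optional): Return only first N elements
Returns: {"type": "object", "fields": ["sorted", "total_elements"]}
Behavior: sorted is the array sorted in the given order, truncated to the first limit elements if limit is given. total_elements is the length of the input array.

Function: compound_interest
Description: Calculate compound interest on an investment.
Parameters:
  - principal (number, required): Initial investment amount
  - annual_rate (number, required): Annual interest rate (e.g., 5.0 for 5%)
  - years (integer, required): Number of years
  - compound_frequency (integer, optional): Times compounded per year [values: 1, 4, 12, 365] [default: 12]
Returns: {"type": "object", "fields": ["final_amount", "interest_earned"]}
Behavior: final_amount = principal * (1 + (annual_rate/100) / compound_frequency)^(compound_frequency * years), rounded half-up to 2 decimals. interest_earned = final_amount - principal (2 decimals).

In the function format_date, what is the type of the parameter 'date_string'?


The format_date spec declares:
  - date_string (string, required): Input date string
Type:
string


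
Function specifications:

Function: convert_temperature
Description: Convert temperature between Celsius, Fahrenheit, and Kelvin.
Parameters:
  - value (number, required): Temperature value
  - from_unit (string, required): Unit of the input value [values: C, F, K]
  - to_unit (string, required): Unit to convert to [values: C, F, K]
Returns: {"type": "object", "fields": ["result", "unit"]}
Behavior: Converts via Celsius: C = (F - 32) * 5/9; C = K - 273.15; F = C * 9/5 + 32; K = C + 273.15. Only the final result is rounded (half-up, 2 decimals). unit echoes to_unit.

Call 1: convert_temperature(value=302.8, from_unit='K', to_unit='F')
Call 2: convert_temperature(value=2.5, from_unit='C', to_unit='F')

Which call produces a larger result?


Call 1:
  To C: 302.8 - 273.15 = 29.65
  To F: 29.65 * 9/5 + 32 = 85.37
  Round to 2 decimals: 85.37
  -> 85.37 F
Call 2:
  Input already in C: 2.5
  To F: 2.5 * 9/5 + 32 = 36.5
  Round to 2 decimals: 36.5
  -> 36.5 F
Call 1 (85.37 F)


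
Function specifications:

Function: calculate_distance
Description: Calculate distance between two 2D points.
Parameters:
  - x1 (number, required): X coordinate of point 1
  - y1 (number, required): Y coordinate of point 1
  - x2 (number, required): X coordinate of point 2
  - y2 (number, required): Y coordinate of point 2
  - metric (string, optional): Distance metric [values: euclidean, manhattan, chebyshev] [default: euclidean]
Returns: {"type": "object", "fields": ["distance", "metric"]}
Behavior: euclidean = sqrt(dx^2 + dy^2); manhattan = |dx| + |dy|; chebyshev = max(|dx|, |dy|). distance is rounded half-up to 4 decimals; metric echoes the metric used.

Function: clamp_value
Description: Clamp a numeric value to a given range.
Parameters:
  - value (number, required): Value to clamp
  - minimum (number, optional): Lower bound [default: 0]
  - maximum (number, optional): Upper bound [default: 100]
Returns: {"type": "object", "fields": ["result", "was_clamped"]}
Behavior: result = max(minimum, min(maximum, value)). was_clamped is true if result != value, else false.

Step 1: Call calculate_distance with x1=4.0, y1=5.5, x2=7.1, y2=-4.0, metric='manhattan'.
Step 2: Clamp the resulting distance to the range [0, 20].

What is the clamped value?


Step 1: calculate_distance (manhattan)
  |dx| = |7.1 - 4| = 3.1; |dy| = |-4 - 5.5| = 9.5
  manhattan: 3.1 + 9.5 = 12.6
  Round to 4 decimals: 12.6
  -> distance = 12.6
Step 2: clamp_value(value=12.6, minimum=0, maximum=20)
  result = max(0, min(20, 12.6)) = max(0, 12.6) = 12.6
  was_clamped = (12.6 != 12.6) = false
  -> result = 12.6
12.6


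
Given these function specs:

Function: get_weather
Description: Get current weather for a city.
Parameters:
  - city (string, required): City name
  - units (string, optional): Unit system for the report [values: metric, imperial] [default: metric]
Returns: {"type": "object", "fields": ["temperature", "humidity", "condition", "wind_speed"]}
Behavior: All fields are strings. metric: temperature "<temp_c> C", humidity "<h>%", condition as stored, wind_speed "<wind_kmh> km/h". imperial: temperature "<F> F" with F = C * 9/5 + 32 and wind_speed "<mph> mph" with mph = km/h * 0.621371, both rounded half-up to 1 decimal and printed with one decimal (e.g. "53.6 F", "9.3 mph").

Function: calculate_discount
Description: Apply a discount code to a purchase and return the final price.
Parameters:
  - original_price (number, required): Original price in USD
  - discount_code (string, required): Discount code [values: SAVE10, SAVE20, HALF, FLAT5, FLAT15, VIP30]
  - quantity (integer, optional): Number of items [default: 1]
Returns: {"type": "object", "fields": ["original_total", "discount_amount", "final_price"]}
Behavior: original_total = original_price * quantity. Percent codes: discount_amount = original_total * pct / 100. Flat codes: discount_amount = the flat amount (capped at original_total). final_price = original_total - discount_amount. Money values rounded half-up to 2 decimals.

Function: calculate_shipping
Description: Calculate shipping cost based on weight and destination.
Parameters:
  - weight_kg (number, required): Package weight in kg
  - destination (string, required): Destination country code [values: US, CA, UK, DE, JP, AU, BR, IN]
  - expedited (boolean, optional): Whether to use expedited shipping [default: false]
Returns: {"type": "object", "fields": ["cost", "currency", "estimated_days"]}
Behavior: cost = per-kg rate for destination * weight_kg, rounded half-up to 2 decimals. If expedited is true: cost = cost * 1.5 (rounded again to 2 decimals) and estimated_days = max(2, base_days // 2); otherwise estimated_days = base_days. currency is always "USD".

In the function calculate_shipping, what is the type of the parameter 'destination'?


The calculate_shipping spec declares:
  - destination (string, required): Destination country code [values: US, CA, UK, DE, JP, AU, BR, IN]
Type:
string


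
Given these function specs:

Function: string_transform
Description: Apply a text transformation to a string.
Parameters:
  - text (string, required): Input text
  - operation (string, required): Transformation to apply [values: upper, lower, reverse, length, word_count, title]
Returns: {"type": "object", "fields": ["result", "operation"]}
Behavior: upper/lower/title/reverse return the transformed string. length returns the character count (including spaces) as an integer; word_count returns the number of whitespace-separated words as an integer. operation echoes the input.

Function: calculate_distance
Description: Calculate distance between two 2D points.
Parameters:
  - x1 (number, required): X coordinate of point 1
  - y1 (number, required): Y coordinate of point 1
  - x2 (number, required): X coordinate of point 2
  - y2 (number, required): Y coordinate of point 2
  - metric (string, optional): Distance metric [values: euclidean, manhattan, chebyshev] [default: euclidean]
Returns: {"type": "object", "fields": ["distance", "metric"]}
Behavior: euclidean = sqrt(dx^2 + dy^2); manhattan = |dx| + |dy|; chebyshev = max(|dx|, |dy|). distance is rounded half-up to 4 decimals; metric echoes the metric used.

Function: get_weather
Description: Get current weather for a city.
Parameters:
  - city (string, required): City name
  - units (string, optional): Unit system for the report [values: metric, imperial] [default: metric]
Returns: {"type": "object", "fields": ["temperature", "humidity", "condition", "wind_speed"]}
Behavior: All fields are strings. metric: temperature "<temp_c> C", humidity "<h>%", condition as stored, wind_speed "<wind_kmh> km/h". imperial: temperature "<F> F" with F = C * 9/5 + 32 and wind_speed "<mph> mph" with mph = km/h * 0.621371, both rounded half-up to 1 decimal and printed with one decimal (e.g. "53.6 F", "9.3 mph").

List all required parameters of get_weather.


Parameters of get_weather and their required/optional flag:
  city: required
  units: optional
city


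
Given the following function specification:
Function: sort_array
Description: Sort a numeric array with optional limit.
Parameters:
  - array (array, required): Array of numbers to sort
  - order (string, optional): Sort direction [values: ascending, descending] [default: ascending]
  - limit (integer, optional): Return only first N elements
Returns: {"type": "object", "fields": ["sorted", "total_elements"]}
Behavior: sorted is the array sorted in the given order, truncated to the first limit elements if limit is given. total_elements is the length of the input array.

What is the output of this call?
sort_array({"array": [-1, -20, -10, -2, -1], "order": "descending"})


sorted descending: [-1, -1, -2, -10, -20]
total_elements = len(input) = 5
Output:
{"sorted": [-1, -1, -2, -10, -20], "total_elements": 5}


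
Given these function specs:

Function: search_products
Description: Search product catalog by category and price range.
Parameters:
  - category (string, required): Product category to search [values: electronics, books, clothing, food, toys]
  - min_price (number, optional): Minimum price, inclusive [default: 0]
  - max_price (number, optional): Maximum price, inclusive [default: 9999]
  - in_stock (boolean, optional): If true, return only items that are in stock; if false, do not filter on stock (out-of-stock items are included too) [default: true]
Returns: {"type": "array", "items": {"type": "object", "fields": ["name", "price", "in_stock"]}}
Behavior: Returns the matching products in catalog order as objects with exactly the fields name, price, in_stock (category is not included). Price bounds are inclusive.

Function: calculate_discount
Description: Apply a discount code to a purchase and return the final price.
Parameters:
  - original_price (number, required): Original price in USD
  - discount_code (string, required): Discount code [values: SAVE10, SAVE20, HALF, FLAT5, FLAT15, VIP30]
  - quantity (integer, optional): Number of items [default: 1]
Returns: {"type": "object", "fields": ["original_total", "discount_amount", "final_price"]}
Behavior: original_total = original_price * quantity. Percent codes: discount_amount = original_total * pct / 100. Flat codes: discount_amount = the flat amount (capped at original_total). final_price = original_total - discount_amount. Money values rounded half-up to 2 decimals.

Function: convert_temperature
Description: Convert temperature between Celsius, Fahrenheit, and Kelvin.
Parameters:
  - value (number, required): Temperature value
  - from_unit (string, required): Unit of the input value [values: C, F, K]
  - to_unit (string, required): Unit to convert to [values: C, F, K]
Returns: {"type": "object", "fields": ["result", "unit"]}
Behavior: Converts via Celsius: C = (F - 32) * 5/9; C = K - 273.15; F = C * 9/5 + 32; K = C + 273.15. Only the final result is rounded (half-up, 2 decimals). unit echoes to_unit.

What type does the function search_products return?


The search_products spec declares Returns: {"type": "array", "items": {"type": "object", "fields": ["name", "price", "in_stock"]}}
Type:
array


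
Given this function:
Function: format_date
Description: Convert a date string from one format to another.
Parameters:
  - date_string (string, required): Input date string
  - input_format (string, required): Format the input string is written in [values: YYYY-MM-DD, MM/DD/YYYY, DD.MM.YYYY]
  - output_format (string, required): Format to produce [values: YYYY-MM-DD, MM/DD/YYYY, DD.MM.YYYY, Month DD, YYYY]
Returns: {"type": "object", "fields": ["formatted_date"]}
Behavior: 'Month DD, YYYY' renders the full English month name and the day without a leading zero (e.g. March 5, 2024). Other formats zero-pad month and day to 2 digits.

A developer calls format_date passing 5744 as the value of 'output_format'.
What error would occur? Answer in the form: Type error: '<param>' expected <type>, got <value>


Spec: 'output_format' is declared as string; 5744 is an integer.
Type error: 'output_format' expected string, got 5744


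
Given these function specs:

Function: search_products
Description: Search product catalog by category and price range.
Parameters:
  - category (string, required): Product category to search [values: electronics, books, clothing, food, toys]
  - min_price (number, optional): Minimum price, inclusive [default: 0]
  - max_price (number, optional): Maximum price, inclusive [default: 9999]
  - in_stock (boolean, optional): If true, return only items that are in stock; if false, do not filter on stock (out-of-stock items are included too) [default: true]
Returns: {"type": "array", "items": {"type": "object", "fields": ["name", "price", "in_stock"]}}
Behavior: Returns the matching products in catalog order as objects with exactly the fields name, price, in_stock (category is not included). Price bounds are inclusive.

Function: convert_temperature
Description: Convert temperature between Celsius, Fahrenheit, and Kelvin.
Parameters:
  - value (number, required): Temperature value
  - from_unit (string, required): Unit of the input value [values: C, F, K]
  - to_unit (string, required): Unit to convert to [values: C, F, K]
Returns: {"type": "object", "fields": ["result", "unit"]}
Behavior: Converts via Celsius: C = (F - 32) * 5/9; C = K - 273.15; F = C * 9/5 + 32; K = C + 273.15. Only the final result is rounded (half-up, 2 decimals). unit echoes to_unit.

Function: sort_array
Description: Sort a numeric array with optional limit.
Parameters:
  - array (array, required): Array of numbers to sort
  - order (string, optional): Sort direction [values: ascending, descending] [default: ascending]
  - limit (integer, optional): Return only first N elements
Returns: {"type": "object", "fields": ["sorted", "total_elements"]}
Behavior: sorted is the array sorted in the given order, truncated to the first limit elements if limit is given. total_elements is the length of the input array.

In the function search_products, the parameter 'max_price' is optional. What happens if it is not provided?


The search_products spec declares:
  - max_price (number, optional): Maximum price, inclusive [default: 9999]
It defaults to 9999
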